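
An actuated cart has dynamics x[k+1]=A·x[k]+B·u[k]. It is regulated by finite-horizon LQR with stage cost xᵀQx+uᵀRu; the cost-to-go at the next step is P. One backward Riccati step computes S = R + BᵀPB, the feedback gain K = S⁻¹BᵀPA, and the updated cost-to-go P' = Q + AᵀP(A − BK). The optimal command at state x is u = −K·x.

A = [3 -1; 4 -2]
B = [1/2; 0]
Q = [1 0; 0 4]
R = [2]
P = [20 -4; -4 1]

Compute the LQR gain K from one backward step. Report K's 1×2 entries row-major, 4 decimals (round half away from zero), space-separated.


3.1429 -0.8571

BᵀP = [10.0000 -2.0000]
S = R + BᵀPB = [2] + [5.0000] = [7.0000]
BᵀPA = [22.0000 -6.0000]
K = S⁻¹·BᵀPA = [3.1429 -0.8571]
A−BK = [1.4286 -0.5714; 4.0000 -2.0000]
AᵀP(A−BK) = [30.8571 -9.1429; -9.1429 2.8571]
P' = Q + AᵀP(A−BK) = [31.8571 -9.1429; -9.1429 6.8571]
tr(P') = 38.7143


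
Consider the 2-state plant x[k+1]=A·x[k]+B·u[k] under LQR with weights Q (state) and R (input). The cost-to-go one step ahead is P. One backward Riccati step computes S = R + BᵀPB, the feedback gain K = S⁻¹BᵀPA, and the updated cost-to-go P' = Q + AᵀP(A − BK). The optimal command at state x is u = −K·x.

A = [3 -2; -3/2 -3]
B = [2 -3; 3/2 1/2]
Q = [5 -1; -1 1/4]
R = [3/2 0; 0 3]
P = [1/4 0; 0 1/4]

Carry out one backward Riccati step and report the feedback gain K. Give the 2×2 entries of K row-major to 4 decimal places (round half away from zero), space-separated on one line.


BᵀP = [0.5000 0.3750; -0.7500 0.1250]
S = R + BᵀPB = [3/2 0; 0 3] + [1.5625 -1.3125; -1.3125 2.3125] = [3.0625 -1.3125; -1.3125 5.3125]
BᵀPA = [0.9375 -2.1250; -2.4375 1.1250]
K = S⁻¹·BᵀPA = [0.1224 -0.6745; -0.4286 0.0451]
A−BK = [1.4694 -0.5156; -1.4694 -2.0107]
AᵀP(A−BK) = [1.6531 0.3673; 0.3673 1.7658]
P' = Q + AᵀP(A−BK) = [6.6531 -0.6327; -0.6327 2.0158]
tr(P') = 8.6689

0.1224 -0.6745 -0.4286 0.0451


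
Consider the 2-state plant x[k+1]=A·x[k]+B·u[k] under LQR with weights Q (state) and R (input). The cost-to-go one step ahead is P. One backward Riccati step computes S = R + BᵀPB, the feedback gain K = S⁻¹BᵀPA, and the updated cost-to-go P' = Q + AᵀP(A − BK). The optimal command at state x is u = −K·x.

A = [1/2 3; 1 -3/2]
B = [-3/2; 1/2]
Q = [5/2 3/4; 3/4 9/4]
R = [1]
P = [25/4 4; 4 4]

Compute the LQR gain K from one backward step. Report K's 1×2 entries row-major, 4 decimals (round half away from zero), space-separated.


-0.7640 -1.6025

BᵀP = [-7.3750 -4.0000]
S = R + BᵀPB = [1] + [9.0625] = [10.0625]
BᵀPA = [-7.6875 -16.1250]
K = S⁻¹·BᵀPA = [-0.7640 -1.6025]
A−BK = [-0.6460 0.5963; 1.3820 -0.6988]
AᵀP(A−BK) = [3.6894 0.0559; 0.0559 3.4099]
P' = Q + AᵀP(A−BK) = [6.1894 0.8059; 0.8059 5.6599]
tr(P') = 11.8494


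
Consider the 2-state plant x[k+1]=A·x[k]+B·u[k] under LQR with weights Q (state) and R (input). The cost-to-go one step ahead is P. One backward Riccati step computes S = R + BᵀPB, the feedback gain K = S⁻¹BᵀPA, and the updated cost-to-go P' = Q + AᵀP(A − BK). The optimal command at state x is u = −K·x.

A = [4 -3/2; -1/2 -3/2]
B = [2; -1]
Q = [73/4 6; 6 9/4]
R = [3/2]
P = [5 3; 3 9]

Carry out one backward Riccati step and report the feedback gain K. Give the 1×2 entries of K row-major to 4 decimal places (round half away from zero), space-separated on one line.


BᵀP = [7.0000 -3.0000]
S = R + BᵀPB = [3/2] + [17.0000] = [18.5000]
BᵀPA = [29.5000 -6.0000]
K = S⁻¹·BᵀPA = [1.5946 -0.3243]
A−BK = [0.8108 -0.8514; 1.0946 -1.8243]
AᵀP(A−BK) = [23.2095 -29.4324; -29.4324 43.0541]
P' = Q + AᵀP(A−BK) = [41.4595 -23.4324; -23.4324 45.3041]
tr(P') = 86.7635

1.5946 -0.3243


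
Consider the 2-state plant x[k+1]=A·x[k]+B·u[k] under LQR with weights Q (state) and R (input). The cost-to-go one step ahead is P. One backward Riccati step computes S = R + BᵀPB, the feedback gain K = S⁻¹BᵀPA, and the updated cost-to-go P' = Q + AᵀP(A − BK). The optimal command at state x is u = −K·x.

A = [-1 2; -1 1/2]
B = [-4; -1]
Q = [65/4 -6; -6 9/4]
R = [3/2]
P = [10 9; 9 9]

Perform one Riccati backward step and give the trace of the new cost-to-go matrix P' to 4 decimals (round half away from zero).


19.4356

BᵀP = [-49.0000 -45.0000]
S = R + BᵀPB = [3/2] + [241.0000] = [242.5000]
BᵀPA = [94.0000 -120.5000]
K = S⁻¹·BᵀPA = [0.3876 -0.4969]
A−BK = [0.5505 0.0124; -0.6124 0.0031]
AᵀP(A−BK) = [0.5629 -0.2907; -0.2907 0.3727]
P' = Q + AᵀP(A−BK) = [16.8129 -6.2907; -6.2907 2.6227]
tr(P') = 19.4356


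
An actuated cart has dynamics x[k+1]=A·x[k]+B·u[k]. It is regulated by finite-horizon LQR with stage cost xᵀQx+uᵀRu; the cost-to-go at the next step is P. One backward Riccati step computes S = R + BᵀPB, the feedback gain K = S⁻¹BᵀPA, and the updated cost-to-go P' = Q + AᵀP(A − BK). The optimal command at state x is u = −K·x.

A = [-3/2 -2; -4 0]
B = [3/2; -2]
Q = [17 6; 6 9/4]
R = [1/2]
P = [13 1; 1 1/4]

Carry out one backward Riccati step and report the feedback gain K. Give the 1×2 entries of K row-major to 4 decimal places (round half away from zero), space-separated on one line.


BᵀP = [17.5000 1.0000]
S = R + BᵀPB = [1/2] + [24.2500] = [24.7500]
BᵀPA = [-30.2500 -35.0000]
K = S⁻¹·BᵀPA = [-1.2222 -1.4141]
A−BK = [0.3333 0.1212; -6.4444 -2.8283]
AᵀP(A−BK) = [8.2778 4.2222; 4.2222 2.5051]
P' = Q + AᵀP(A−BK) = [25.2778 10.2222; 10.2222 4.7551]
tr(P') = 30.0328

-1.2222 -1.4141


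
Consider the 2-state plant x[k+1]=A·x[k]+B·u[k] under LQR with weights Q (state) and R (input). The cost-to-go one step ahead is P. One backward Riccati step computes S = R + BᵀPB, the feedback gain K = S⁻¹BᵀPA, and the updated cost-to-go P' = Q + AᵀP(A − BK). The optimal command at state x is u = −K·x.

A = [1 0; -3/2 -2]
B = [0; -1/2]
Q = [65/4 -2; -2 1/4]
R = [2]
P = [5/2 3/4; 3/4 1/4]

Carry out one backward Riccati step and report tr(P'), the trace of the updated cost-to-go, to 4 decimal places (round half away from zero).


18.2652

BᵀP = [-0.3750 -0.1250]
S = R + BᵀPB = [2] + [0.0625] = [2.0625]
BᵀPA = [-0.1875 0.2500]
K = S⁻¹·BᵀPA = [-0.0909 0.1212]
A−BK = [1.0000 0.0000; -1.5455 -1.9394]
AᵀP(A−BK) = [0.7955 -0.7273; -0.7273 0.9697]
P' = Q + AᵀP(A−BK) = [17.0455 -2.7273; -2.7273 1.2197]
tr(P') = 18.2652


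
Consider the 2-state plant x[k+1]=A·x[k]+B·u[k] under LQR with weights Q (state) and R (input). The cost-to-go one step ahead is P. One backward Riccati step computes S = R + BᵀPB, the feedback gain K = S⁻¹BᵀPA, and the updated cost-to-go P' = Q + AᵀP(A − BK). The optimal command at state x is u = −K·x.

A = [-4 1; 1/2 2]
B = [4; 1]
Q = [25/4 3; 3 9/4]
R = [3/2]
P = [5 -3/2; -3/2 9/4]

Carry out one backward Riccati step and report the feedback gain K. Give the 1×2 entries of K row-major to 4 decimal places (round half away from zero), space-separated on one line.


-1.0575 0.1533

BᵀP = [18.5000 -3.7500]
S = R + BᵀPB = [3/2] + [70.2500] = [71.7500]
BᵀPA = [-75.8750 11.0000]
K = S⁻¹·BᵀPA = [-1.0575 0.1533]
A−BK = [0.2300 0.3868; 1.5575 1.8467]
AᵀP(A−BK) = [6.3253 5.1324; 5.1324 6.3136]
P' = Q + AᵀP(A−BK) = [12.5753 8.1324; 8.1324 8.5636]
tr(P') = 21.1389


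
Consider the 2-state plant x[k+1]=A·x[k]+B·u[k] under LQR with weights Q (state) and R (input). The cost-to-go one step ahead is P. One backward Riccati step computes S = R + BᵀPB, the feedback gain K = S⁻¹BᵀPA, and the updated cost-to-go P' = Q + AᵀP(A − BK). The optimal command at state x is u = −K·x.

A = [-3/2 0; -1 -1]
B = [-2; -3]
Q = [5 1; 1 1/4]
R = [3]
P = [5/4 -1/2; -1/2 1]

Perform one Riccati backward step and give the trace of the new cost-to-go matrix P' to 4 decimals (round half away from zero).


BᵀP = [-1.0000 -2.0000]
S = R + BᵀPB = [3] + [8.0000] = [11.0000]
BᵀPA = [3.5000 2.0000]
K = S⁻¹·BᵀPA = [0.3182 0.1818]
A−BK = [-0.8636 0.3636; -0.0455 -0.4545]
AᵀP(A−BK) = [1.1989 -0.3864; -0.3864 0.6364]
P' = Q + AᵀP(A−BK) = [6.1989 0.6136; 0.6136 0.8864]
tr(P') = 7.0852

7.0852


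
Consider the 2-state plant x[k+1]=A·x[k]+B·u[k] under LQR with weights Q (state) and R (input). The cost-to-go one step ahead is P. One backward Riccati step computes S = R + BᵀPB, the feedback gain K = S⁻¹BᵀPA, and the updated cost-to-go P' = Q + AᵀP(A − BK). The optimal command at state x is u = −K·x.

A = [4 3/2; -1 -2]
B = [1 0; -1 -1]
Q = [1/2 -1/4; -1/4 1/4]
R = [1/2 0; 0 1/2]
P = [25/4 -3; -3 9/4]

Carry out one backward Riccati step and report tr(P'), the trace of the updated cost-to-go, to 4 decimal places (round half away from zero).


8.8916

BᵀP = [9.2500 -5.2500; 3.0000 -2.2500]
S = R + BᵀPB = [1/2 0; 0 1/2] + [14.5000 5.2500; 5.2500 2.2500] = [15.0000 5.2500; 5.2500 2.7500]
BᵀPA = [42.2500 24.3750; 14.2500 9.0000]
K = S⁻¹·BᵀPA = [3.0228 1.4452; -0.5890 0.5137]
A−BK = [0.9772 0.0548; 1.4338 -0.0411]
AᵀP(A−BK) = [6.9292 2.1199; 2.1199 1.2123]
P' = Q + AᵀP(A−BK) = [7.4292 1.8699; 1.8699 1.4623]
tr(P') = 8.8916


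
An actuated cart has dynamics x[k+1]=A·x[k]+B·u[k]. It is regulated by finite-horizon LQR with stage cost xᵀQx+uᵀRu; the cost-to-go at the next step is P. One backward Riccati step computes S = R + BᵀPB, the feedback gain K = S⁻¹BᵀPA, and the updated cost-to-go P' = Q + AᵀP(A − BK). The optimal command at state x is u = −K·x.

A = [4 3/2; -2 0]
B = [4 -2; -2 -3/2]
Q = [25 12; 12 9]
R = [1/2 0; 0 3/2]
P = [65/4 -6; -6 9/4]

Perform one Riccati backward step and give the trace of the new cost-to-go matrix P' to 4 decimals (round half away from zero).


BᵀP = [77.0000 -28.5000; -23.5000 8.6250]
S = R + BᵀPB = [1/2 0; 0 3/2] + [365.0000 -111.2500; -111.2500 34.0625] = [365.5000 -111.2500; -111.2500 35.5625]
BᵀPA = [365.0000 115.5000; -111.2500 -35.2500]
K = S⁻¹·BᵀPA = [0.9714 0.2991; -0.0895 -0.0555]
A−BK = [-0.0646 0.1925; -0.1915 0.5150]
AᵀP(A−BK) = [0.4857 0.1496; 0.1496 0.0586]
P' = Q + AᵀP(A−BK) = [25.4857 12.1496; 12.1496 9.0586]
tr(P') = 34.5443

34.5443


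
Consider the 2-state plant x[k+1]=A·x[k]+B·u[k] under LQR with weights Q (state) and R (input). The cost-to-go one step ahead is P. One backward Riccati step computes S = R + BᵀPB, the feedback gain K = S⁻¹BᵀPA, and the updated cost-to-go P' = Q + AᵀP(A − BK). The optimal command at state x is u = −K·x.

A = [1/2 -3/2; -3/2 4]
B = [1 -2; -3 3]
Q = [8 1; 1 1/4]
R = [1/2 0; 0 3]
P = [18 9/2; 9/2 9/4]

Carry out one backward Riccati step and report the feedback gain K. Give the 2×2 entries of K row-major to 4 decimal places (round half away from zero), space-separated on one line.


BᵀP = [4.5000 -2.2500; -22.5000 -2.2500]
S = R + BᵀPB = [1/2 0; 0 3] + [11.2500 -15.7500; -15.7500 38.2500] = [11.7500 -15.7500; -15.7500 41.2500]
BᵀPA = [5.6250 -15.7500; -7.8750 24.7500]
K = S⁻¹·BᵀPA = [0.4564 -1.0983; -0.0166 0.1807]
A−BK = [0.0103 -0.0404; -0.0808 0.1632]
AᵀP(A−BK) = [0.1141 -0.2746; -0.2746 0.7310]
P' = Q + AᵀP(A−BK) = [8.1141 0.7254; 0.7254 0.9810]
tr(P') = 9.0951

0.4564 -1.0983 -0.0166 0.1807


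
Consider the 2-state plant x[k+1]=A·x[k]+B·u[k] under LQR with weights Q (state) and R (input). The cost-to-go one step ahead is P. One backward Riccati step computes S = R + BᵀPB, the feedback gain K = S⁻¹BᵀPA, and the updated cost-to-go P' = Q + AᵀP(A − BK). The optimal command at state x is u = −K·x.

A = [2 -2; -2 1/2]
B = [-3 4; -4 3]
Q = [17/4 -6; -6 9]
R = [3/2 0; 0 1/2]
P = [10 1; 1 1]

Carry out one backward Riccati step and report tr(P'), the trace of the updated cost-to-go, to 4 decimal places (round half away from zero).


BᵀP = [-34.0000 -7.0000; 43.0000 7.0000]
S = R + BᵀPB = [3/2 0; 0 1/2] + [130.0000 -157.0000; -157.0000 193.0000] = [131.5000 -157.0000; -157.0000 193.5000]
BᵀPA = [-54.0000 64.5000; 72.0000 -82.5000]
K = S⁻¹·BᵀPA = [1.0738 -0.5925; 1.2433 -0.9071]
A−BK = [0.2480 -0.1491; -1.4349 0.8513]
AᵀP(A−BK) = [4.4647 -2.6845; -2.6845 1.6312]
P' = Q + AᵀP(A−BK) = [8.7147 -8.6845; -8.6845 10.6312]
tr(P') = 19.3458

19.3458


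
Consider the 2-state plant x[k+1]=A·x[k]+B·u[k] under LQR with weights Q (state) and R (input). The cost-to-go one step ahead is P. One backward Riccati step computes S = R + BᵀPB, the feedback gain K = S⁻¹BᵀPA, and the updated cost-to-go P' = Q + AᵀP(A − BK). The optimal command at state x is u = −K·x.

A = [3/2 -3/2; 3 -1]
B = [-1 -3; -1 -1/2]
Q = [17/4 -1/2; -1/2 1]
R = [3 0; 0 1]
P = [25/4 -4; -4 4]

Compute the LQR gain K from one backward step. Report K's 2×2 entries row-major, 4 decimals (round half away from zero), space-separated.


-0.9582 0.2738 0.2452 0.2871

BᵀP = [-2.2500 0.0000; -16.7500 10.0000]
S = R + BᵀPB = [3 0; 0 1] + [2.2500 6.7500; 6.7500 45.2500] = [5.2500 6.7500; 6.7500 46.2500]
BᵀPA = [-3.3750 3.3750; 4.8750 15.1250]
K = S⁻¹·BᵀPA = [-0.9582 0.2738; 0.2452 0.2871]
A−BK = [1.2776 -0.3650; 2.1644 -0.5827]
AᵀP(A−BK) = [9.6331 -2.5380; -2.5380 0.7966]
P' = Q + AᵀP(A−BK) = [13.8831 -3.0380; -3.0380 1.7966]
tr(P') = 15.6797


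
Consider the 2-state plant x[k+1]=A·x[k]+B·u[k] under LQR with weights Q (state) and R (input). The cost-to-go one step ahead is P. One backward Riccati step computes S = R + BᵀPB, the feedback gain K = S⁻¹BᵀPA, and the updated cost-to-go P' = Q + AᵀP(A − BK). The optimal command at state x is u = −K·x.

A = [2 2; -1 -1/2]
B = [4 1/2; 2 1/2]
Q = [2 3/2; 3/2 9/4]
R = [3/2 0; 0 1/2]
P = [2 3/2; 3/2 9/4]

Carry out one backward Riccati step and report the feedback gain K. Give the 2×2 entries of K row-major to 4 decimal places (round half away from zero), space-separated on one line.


0.2388 0.2927 -0.4072 -0.2527

BᵀP = [11.0000 10.5000; 1.7500 1.8750]
S = R + BᵀPB = [3/2 0; 0 1/2] + [65.0000 10.7500; 10.7500 1.8125] = [66.5000 10.7500; 10.7500 2.3125]
BᵀPA = [11.5000 16.7500; 1.6250 2.5625]
K = S⁻¹·BᵀPA = [0.2388 0.2927; -0.4072 -0.2527]
A−BK = [1.2486 0.9554; -1.2739 -0.9591]
AᵀP(A−BK) = [2.1660 1.6693; 1.6693 1.3068]
P' = Q + AᵀP(A−BK) = [4.1660 3.1693; 3.1693 3.5568]
tr(P') = 7.7228


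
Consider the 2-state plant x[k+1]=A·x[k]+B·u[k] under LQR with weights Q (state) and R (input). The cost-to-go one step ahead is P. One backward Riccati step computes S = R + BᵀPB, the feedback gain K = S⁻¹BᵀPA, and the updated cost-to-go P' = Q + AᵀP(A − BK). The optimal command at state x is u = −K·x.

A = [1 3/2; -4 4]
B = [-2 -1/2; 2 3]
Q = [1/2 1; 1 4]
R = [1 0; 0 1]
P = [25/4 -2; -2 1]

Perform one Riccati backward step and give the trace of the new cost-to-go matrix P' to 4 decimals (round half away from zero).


BᵀP = [-16.5000 6.0000; -9.1250 4.0000]
S = R + BᵀPB = [1 0; 0 1] + [45.0000 26.2500; 26.2500 16.5625] = [46.0000 26.2500; 26.2500 17.5625]
BᵀPA = [-40.5000 -0.7500; -25.1250 2.3125]
K = S⁻¹·BᵀPA = [-0.4356 -0.6218; -0.7796 1.0610]
A−BK = [-0.2609 0.7870; -0.7901 2.0605]
AᵀP(A−BK) = [1.0226 -1.1489; -1.1489 3.1426]
P' = Q + AᵀP(A−BK) = [1.5226 -0.1489; -0.1489 7.1426]
tr(P') = 8.6652

8.6652


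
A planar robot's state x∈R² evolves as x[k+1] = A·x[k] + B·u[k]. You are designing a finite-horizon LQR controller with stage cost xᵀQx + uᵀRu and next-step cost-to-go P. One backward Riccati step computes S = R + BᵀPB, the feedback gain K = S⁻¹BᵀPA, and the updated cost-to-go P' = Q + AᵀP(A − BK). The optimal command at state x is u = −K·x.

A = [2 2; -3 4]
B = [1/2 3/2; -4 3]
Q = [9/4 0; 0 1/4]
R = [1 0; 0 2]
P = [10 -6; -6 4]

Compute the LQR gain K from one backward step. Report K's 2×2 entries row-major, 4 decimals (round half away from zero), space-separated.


1.3212 -0.0873 0.4364 0.7418

BᵀP = [29.0000 -19.0000; -3.0000 3.0000]
S = R + BᵀPB = [1 0; 0 2] + [90.5000 -13.5000; -13.5000 4.5000] = [91.5000 -13.5000; -13.5000 6.5000]
BᵀPA = [115.0000 -18.0000; -15.0000 6.0000]
K = S⁻¹·BᵀPA = [1.3212 -0.0873; 0.4364 0.7418]
A−BK = [0.6848 0.9309; 0.9758 1.4255]
AᵀP(A−BK) = [2.6061 1.1636; 1.1636 1.9782]
P' = Q + AᵀP(A−BK) = [4.8561 1.1636; 1.1636 2.2282]
tr(P') = 7.0842


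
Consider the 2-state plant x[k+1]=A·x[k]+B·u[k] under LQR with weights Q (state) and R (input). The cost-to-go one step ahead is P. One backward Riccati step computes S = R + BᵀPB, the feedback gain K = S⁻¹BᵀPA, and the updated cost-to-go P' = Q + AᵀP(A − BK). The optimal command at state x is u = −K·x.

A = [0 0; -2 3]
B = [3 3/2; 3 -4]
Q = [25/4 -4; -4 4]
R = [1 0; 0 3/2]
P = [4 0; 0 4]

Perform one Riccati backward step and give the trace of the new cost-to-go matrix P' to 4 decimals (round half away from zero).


10.9890

BᵀP = [12.0000 12.0000; 6.0000 -16.0000]
S = R + BᵀPB = [1 0; 0 3/2] + [72.0000 -30.0000; -30.0000 73.0000] = [73.0000 -30.0000; -30.0000 74.5000]
BᵀPA = [-24.0000 36.0000; 32.0000 -48.0000]
K = S⁻¹·BᵀPA = [-0.1824 0.2737; 0.3561 -0.5341]
A−BK = [0.0132 -0.0198; -0.0284 0.0426]
AᵀP(A−BK) = [0.2274 -0.3411; -0.3411 0.5116]
P' = Q + AᵀP(A−BK) = [6.4774 -4.3411; -4.3411 4.5116]
tr(P') = 10.9890


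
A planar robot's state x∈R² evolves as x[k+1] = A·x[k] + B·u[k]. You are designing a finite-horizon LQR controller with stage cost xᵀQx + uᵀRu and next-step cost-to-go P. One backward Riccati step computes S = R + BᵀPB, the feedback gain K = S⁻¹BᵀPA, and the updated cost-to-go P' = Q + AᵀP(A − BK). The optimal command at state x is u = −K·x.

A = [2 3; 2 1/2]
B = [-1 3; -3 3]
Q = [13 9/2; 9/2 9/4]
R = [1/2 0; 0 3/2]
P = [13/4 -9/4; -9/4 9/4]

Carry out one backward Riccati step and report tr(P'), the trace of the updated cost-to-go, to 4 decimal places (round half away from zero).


19.0171

BᵀP = [3.5000 -4.5000; 3.0000 0.0000]
S = R + BᵀPB = [1/2 0; 0 3/2] + [10.0000 -3.0000; -3.0000 9.0000] = [10.5000 -3.0000; -3.0000 10.5000]
BᵀPA = [-2.0000 8.2500; 6.0000 9.0000]
K = S⁻¹·BᵀPA = [-0.0296 1.1222; 0.5630 1.1778]
A−BK = [0.2815 0.5889; 0.2222 0.3333]
AᵀP(A−BK) = [0.5630 1.1778; 1.1778 3.2042]
P' = Q + AᵀP(A−BK) = [13.5630 5.6778; 5.6778 5.4542]
tr(P') = 19.0171


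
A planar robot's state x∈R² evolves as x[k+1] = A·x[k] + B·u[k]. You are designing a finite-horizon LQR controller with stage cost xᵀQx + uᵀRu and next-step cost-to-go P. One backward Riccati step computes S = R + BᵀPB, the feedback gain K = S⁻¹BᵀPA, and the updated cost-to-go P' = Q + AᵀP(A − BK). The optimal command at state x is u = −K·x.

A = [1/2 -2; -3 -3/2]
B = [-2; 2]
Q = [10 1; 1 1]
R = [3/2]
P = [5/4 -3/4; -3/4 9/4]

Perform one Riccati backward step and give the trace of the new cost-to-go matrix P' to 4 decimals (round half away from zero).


BᵀP = [-4.0000 6.0000]
S = R + BᵀPB = [3/2] + [20.0000] = [21.5000]
BᵀPA = [-20.0000 -1.0000]
K = S⁻¹·BᵀPA = [-0.9302 -0.0465]
A−BK = [-1.3605 -2.0930; -1.1395 -1.4070]
AᵀP(A−BK) = [4.2078 4.0073; 4.0073 5.5160]
P' = Q + AᵀP(A−BK) = [14.2078 5.0073; 5.0073 6.5160]
tr(P') = 20.7238

20.7238


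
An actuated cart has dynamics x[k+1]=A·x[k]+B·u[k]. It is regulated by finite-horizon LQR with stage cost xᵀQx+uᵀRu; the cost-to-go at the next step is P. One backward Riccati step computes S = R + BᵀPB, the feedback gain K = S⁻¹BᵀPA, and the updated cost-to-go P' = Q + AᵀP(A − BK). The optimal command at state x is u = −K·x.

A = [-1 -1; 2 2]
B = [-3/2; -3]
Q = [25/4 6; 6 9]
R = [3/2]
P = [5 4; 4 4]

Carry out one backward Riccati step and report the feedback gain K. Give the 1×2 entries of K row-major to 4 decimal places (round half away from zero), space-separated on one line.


-0.1947 -0.1947

BᵀP = [-19.5000 -18.0000]
S = R + BᵀPB = [3/2] + [83.2500] = [84.7500]
BᵀPA = [-16.5000 -16.5000]
K = S⁻¹·BᵀPA = [-0.1947 -0.1947]
A−BK = [-1.2920 -1.2920; 1.4159 1.4159]
AᵀP(A−BK) = [1.7876 1.7876; 1.7876 1.7876]
P' = Q + AᵀP(A−BK) = [8.0376 7.7876; 7.7876 10.7876]
tr(P') = 18.8252


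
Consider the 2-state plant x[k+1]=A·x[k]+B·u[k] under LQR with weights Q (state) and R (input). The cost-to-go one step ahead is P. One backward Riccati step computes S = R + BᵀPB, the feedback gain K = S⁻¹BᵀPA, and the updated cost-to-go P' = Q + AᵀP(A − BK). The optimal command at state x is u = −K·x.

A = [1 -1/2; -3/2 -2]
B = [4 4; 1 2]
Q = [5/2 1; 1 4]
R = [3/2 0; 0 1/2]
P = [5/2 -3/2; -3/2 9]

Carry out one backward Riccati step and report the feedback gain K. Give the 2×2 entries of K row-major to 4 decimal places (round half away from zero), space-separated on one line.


1.5430 1.3338 -1.3852 -1.5401

BᵀP = [8.5000 3.0000; 7.0000 12.0000]
S = R + BᵀPB = [3/2 0; 0 1/2] + [37.0000 40.0000; 40.0000 52.0000] = [38.5000 40.0000; 40.0000 52.5000]
BᵀPA = [4.0000 -10.2500; -11.0000 -27.5000]
K = S⁻¹·BᵀPA = [1.5430 1.3338; -1.3852 -1.5401]
A−BK = [0.3685 0.3249; -0.2727 -0.2537]
AᵀP(A−BK) = [5.8411 5.3490; 5.3490 4.9451]
P' = Q + AᵀP(A−BK) = [8.3411 6.3490; 6.3490 8.9451]
tr(P') = 17.2862


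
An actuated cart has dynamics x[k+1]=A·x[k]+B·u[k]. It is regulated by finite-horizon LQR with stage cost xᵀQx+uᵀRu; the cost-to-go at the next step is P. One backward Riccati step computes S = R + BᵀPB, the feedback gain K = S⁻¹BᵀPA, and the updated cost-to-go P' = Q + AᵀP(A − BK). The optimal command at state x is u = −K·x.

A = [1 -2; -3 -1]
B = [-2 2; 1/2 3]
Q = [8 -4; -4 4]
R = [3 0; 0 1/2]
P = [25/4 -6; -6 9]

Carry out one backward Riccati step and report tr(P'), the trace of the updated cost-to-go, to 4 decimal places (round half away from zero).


BᵀP = [-15.5000 16.5000; -5.5000 15.0000]
S = R + BᵀPB = [3 0; 0 1/2] + [39.2500 18.5000; 18.5000 34.0000] = [42.2500 18.5000; 18.5000 34.5000]
BᵀPA = [-65.0000 14.5000; -50.5000 -4.0000]
K = S⁻¹·BᵀPA = [-1.1729 0.5148; -0.8348 -0.3920]
A−BK = [0.3238 -0.1863; 0.0909 -0.0814]
AᵀP(A−BK) = [4.8521 -1.8318; -1.8318 0.9666]
P' = Q + AᵀP(A−BK) = [12.8521 -5.8318; -5.8318 4.9666]
tr(P') = 17.8187

17.8187


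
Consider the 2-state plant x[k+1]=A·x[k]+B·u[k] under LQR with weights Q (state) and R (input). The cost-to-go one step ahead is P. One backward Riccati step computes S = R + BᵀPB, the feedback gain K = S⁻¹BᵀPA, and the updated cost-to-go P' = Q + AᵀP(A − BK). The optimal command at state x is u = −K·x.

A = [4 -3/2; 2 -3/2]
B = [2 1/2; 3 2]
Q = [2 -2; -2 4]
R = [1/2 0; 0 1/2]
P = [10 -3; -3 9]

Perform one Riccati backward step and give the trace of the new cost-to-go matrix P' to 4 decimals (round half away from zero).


BᵀP = [11.0000 21.0000; -1.0000 16.5000]
S = R + BᵀPB = [1/2 0; 0 1/2] + [85.0000 47.5000; 47.5000 32.5000] = [85.5000 47.5000; 47.5000 33.0000]
BᵀPA = [86.0000 -48.0000; 29.0000 -23.2500]
K = S⁻¹·BᵀPA = [2.5838 -0.8485; -2.8403 0.5168]
A−BK = [0.2525 -0.0614; -0.0708 0.0119]
AᵀP(A−BK) = [8.1619 -2.0148; -2.0148 0.5369]
P' = Q + AᵀP(A−BK) = [10.1619 -4.0148; -4.0148 4.5369]
tr(P') = 14.6988

14.6988


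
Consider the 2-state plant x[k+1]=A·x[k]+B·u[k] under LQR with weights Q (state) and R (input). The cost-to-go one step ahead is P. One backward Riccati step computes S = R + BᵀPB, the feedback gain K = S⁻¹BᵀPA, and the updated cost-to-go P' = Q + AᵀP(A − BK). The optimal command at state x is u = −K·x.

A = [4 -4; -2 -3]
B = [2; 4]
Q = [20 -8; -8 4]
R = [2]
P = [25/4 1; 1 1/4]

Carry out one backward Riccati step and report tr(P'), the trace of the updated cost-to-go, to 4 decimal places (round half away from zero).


38.9734

BᵀP = [16.5000 3.0000]
S = R + BᵀPB = [2] + [45.0000] = [47.0000]
BᵀPA = [60.0000 -75.0000]
K = S⁻¹·BᵀPA = [1.2766 -1.5957]
A−BK = [1.4468 -0.8085; -7.1064 3.3830]
AᵀP(A−BK) = [8.4043 -6.7553; -6.7553 6.5691]
P' = Q + AᵀP(A−BK) = [28.4043 -14.7553; -14.7553 10.5691]
tr(P') = 38.9734


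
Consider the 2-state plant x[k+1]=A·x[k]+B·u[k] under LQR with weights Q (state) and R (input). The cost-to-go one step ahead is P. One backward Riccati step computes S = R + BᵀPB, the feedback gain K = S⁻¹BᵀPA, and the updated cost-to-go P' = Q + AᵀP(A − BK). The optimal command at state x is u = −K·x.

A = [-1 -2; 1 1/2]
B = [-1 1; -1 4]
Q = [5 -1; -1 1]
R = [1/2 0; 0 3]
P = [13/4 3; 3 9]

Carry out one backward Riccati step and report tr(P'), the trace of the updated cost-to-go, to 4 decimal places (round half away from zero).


11.0308

BᵀP = [-6.2500 -12.0000; 15.2500 39.0000]
S = R + BᵀPB = [1/2 0; 0 3] + [18.2500 -54.2500; -54.2500 171.2500] = [18.7500 -54.2500; -54.2500 174.2500]
BᵀPA = [-5.7500 6.5000; 23.7500 -11.0000]
K = S⁻¹·BᵀPA = [0.8839 1.6533; 0.4115 0.4516]
A−BK = [-0.5276 -0.7983; 0.2379 0.3469]
AᵀP(A−BK) = [1.5596 2.2809; 2.2809 3.4712]
P' = Q + AᵀP(A−BK) = [6.5596 1.2809; 1.2809 4.4712]
tr(P') = 11.0308


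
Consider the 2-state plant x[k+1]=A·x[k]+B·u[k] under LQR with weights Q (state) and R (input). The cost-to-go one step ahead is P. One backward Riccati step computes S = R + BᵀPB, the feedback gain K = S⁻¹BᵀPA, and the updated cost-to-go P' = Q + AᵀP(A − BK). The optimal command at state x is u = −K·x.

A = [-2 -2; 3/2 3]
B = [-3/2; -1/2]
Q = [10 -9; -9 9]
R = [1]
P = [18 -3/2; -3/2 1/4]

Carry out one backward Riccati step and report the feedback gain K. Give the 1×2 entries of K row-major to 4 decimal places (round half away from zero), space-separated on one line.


1.4165 1.4976

BᵀP = [-26.2500 2.1250]
S = R + BᵀPB = [1] + [38.3125] = [39.3125]
BᵀPA = [55.6875 58.8750]
K = S⁻¹·BᵀPA = [1.4165 1.4976]
A−BK = [0.1248 0.2464; 2.2083 3.7488]
AᵀP(A−BK) = [2.6793 3.2266; 3.2266 4.0779]
P' = Q + AᵀP(A−BK) = [12.6793 -5.7734; -5.7734 13.0779]
tr(P') = 25.7572


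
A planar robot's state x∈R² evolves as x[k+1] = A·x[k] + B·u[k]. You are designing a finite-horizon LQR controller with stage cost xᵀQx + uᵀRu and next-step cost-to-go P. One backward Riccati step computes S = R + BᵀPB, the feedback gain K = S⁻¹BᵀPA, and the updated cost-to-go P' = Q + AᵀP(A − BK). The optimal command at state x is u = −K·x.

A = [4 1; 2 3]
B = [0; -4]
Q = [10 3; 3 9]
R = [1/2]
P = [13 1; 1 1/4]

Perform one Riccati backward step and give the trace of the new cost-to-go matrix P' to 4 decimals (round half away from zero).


BᵀP = [-4.0000 -1.0000]
S = R + BᵀPB = [1/2] + [4.0000] = [4.5000]
BᵀPA = [-18.0000 -7.0000]
K = S⁻¹·BᵀPA = [-4.0000 -1.5556]
A−BK = [4.0000 1.0000; -14.0000 -3.2222]
AᵀP(A−BK) = [153.0000 39.5000; 39.5000 10.3611]
P' = Q + AᵀP(A−BK) = [163.0000 42.5000; 42.5000 19.3611]
tr(P') = 182.3611

182.3611


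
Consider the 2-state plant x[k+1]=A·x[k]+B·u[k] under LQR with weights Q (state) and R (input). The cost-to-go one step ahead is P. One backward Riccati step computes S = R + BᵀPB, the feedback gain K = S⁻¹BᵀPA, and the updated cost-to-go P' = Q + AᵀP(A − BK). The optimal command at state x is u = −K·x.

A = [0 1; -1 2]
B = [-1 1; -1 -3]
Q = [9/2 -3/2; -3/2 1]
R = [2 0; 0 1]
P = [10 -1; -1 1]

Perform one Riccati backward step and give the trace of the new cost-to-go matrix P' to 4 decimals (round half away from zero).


BᵀP = [-9.0000 0.0000; 13.0000 -4.0000]
S = R + BᵀPB = [2 0; 0 1] + [9.0000 -9.0000; -9.0000 25.0000] = [11.0000 -9.0000; -9.0000 26.0000]
BᵀPA = [0.0000 -9.0000; 4.0000 5.0000]
K = S⁻¹·BᵀPA = [0.1756 -0.9220; 0.2146 -0.1268]
A−BK = [-0.0390 0.2049; -0.1805 0.6976]
AᵀP(A−BK) = [0.1415 -0.4927; -0.4927 2.3366]
P' = Q + AᵀP(A−BK) = [4.6415 -1.9927; -1.9927 3.3366]
tr(P') = 7.9780

7.9780


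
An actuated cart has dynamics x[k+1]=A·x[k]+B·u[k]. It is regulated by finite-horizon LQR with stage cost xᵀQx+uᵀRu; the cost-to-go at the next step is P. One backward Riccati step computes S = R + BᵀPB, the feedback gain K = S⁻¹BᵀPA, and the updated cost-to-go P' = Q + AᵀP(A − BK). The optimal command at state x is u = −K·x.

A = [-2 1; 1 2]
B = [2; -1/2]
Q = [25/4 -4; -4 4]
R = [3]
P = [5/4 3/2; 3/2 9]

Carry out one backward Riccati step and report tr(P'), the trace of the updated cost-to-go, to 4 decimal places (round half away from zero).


BᵀP = [1.7500 -1.5000]
S = R + BᵀPB = [3] + [4.2500] = [7.2500]
BᵀPA = [-5.0000 -1.2500]
K = S⁻¹·BᵀPA = [-0.6897 -0.1724]
A−BK = [-0.6207 1.3448; 0.6552 1.9138]
AᵀP(A−BK) = [4.5517 10.1379; 10.1379 43.0345]
P' = Q + AᵀP(A−BK) = [10.8017 6.1379; 6.1379 47.0345]
tr(P') = 57.8362

57.8362


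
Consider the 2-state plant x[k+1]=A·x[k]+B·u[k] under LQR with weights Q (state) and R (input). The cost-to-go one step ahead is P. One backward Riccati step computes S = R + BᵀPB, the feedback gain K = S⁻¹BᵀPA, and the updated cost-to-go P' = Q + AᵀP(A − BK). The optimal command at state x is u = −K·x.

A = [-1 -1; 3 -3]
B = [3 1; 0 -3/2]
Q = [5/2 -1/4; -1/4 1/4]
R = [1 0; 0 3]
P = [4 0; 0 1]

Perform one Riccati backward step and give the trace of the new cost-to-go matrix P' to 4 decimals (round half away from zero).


BᵀP = [12.0000 0.0000; 4.0000 -1.5000]
S = R + BᵀPB = [1 0; 0 3] + [36.0000 12.0000; 12.0000 6.2500] = [37.0000 12.0000; 12.0000 9.2500]
BᵀPA = [-12.0000 -12.0000; -8.5000 0.5000]
K = S⁻¹·BᵀPA = [-0.0454 -0.5902; -0.8600 0.8197]
A−BK = [-0.0038 -0.0492; 1.7100 -1.7705]
AᵀP(A−BK) = [5.1450 -5.1148; -5.1148 5.5082]
P' = Q + AᵀP(A−BK) = [7.6450 -5.3648; -5.3648 5.7582]
tr(P') = 13.4032

13.4032


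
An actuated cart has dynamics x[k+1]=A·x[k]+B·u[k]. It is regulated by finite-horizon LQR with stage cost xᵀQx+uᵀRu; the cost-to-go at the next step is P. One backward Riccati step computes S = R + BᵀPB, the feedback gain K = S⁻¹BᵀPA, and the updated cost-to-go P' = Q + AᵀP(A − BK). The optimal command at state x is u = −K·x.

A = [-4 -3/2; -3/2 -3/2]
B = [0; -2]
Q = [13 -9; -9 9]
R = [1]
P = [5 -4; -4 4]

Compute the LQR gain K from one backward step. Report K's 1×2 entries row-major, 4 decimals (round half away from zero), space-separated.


-1.1765 0.0000

BᵀP = [8.0000 -8.0000]
S = R + BᵀPB = [1] + [16.0000] = [17.0000]
BᵀPA = [-20.0000 0.0000]
K = S⁻¹·BᵀPA = [-1.1765 0.0000]
A−BK = [-4.0000 -1.5000; -3.8529 -1.5000]
AᵀP(A−BK) = [17.4706 6.0000; 6.0000 2.2500]
P' = Q + AᵀP(A−BK) = [30.4706 -3.0000; -3.0000 11.2500]
tr(P') = 41.7206


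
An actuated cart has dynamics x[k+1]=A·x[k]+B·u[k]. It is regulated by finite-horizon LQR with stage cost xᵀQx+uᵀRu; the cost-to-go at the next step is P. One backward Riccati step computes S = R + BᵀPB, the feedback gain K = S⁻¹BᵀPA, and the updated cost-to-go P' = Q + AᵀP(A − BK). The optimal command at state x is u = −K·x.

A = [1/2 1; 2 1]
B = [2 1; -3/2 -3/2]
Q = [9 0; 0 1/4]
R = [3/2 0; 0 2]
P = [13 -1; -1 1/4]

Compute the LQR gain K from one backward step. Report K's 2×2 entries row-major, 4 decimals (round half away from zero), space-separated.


0.1818 0.3912 -0.0619 0.0525

BᵀP = [27.5000 -2.3750; 14.5000 -1.3750]
S = R + BᵀPB = [3/2 0; 0 2] + [58.5625 31.0625; 31.0625 16.5625] = [60.0625 31.0625; 31.0625 18.5625]
BᵀPA = [9.0000 25.1250; 4.5000 13.1250]
K = S⁻¹·BᵀPA = [0.1818 0.3912; -0.0619 0.0525]
A−BK = [0.1982 0.1652; 2.1800 1.6655]
AᵀP(A−BK) = [0.8918 0.7433; 0.7433 0.7330]
P' = Q + AᵀP(A−BK) = [9.8918 0.7433; 0.7433 0.9830]
tr(P') = 10.8748


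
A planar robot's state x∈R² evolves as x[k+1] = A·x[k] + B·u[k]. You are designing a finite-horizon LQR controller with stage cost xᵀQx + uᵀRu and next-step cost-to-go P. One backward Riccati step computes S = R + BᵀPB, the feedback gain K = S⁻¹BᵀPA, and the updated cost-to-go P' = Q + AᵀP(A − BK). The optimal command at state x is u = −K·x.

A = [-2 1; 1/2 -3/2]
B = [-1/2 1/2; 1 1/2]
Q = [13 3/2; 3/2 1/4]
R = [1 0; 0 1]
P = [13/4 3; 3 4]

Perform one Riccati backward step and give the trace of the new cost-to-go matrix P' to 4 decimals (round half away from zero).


BᵀP = [1.3750 2.5000; 3.1250 3.5000]
S = R + BᵀPB = [1 0; 0 1] + [1.8125 1.9375; 1.9375 3.3125] = [2.8125 1.9375; 1.9375 4.3125]
BᵀPA = [-1.5000 -2.3750; -4.5000 -2.1250]
K = S⁻¹·BᵀPA = [0.2687 -0.7313; -1.1642 -0.1642]
A−BK = [-1.2836 0.7164; 0.8134 -0.6866]
AᵀP(A−BK) = [3.1642 -0.8358; -0.8358 1.1642]
P' = Q + AᵀP(A−BK) = [16.1642 0.6642; 0.6642 1.4142]
tr(P') = 17.5784

17.5784


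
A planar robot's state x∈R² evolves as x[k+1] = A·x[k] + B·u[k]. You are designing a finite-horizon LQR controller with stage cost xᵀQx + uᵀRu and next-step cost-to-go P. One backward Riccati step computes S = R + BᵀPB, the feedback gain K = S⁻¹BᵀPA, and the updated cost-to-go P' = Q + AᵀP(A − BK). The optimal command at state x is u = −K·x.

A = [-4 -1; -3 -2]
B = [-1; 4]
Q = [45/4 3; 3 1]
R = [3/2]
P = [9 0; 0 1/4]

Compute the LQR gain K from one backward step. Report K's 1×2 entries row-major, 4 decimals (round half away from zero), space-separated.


BᵀP = [-9.0000 1.0000]
S = R + BᵀPB = [3/2] + [13.0000] = [14.5000]
BᵀPA = [33.0000 7.0000]
K = S⁻¹·BᵀPA = [2.2759 0.4828]
A−BK = [-1.7241 -0.5172; -12.1034 -3.9310]
AᵀP(A−BK) = [71.1466 21.5690; 21.5690 6.6207]
P' = Q + AᵀP(A−BK) = [82.3966 24.5690; 24.5690 7.6207]
tr(P') = 90.0172

2.2759 0.4828


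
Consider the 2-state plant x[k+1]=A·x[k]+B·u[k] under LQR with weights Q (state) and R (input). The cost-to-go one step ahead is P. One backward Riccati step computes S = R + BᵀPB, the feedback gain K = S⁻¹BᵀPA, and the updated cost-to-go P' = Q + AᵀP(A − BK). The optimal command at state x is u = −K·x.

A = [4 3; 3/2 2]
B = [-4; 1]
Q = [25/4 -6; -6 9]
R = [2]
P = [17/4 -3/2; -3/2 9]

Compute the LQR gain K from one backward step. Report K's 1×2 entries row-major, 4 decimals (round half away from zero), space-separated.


BᵀP = [-18.5000 15.0000]
S = R + BᵀPB = [2] + [89.0000] = [91.0000]
BᵀPA = [-51.5000 -25.5000]
K = S⁻¹·BᵀPA = [-0.5659 -0.2802]
A−BK = [1.7363 1.8791; 2.0659 2.2802]
AᵀP(A−BK) = [41.1044 44.8187; 44.8187 49.1044]
P' = Q + AᵀP(A−BK) = [47.3544 38.8187; 38.8187 58.1044]
tr(P') = 105.4588

-0.5659 -0.2802


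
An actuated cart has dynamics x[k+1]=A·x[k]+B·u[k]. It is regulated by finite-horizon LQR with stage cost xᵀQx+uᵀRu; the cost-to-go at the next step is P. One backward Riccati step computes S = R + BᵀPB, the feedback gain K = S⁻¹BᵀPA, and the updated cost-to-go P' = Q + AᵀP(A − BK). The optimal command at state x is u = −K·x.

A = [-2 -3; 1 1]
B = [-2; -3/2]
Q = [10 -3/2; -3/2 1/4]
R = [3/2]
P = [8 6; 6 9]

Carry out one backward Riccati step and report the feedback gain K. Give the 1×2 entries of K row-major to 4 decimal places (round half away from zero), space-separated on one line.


BᵀP = [-25.0000 -25.5000]
S = R + BᵀPB = [3/2] + [88.2500] = [89.7500]
BᵀPA = [24.5000 49.5000]
K = S⁻¹·BᵀPA = [0.2730 0.5515]
A−BK = [-1.4540 -1.8969; 1.4095 1.8273]
AᵀP(A−BK) = [10.3120 13.4875; 13.4875 17.6992]
P' = Q + AᵀP(A−BK) = [20.3120 11.9875; 11.9875 17.9492]
tr(P') = 38.2611

0.2730 0.5515


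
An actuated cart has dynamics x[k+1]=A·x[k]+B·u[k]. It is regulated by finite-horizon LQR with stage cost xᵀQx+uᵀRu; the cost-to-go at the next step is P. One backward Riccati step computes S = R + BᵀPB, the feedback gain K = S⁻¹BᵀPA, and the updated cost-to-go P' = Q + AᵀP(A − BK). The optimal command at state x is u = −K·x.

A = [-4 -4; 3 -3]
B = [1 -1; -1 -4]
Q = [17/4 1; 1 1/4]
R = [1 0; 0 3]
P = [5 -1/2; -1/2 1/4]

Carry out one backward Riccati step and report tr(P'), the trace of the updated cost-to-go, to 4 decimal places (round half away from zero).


27.1763

BᵀP = [5.5000 -0.7500; -3.0000 -0.5000]
S = R + BᵀPB = [1 0; 0 3] + [6.2500 -2.5000; -2.5000 5.0000] = [7.2500 -2.5000; -2.5000 8.0000]
BᵀPA = [-24.2500 -19.7500; 10.5000 13.5000]
K = S⁻¹·BᵀPA = [-3.2415 -2.4010; 0.2995 0.9372]
A−BK = [-0.4589 -0.6618; 0.9565 -1.6522]
AᵀP(A−BK) = [12.4976 9.6860; 9.6860 10.1787]
P' = Q + AᵀP(A−BK) = [16.7476 10.6860; 10.6860 10.4287]
tr(P') = 27.1763


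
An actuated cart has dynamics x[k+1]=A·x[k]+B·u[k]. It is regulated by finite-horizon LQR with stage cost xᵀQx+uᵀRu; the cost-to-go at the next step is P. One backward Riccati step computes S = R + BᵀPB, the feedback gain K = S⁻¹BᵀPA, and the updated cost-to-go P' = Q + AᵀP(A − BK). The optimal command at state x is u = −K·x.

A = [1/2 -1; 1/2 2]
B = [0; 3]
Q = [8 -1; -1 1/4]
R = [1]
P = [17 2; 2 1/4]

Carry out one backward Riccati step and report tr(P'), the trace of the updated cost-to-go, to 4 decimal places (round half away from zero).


13.8269

BᵀP = [6.0000 0.7500]
S = R + BᵀPB = [1] + [2.2500] = [3.2500]
BᵀPA = [3.3750 -4.5000]
K = S⁻¹·BᵀPA = [1.0385 -1.3846]
A−BK = [0.5000 -1.0000; -2.6154 6.1538]
AᵀP(A−BK) = [1.8077 -2.5769; -2.5769 3.7692]
P' = Q + AᵀP(A−BK) = [9.8077 -3.5769; -3.5769 4.0192]
tr(P') = 13.8269


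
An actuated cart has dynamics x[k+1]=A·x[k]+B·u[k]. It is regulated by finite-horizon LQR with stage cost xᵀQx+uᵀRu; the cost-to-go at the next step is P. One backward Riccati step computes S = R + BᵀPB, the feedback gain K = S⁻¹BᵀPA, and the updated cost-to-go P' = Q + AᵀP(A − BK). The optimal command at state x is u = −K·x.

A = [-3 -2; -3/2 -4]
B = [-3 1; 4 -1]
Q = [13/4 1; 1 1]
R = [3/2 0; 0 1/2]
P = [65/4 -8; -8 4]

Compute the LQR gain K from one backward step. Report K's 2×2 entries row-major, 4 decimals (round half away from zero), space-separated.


BᵀP = [-80.7500 40.0000; 24.2500 -12.0000]
S = R + BᵀPB = [3/2 0; 0 1/2] + [402.2500 -120.7500; -120.7500 36.2500] = [403.7500 -120.7500; -120.7500 36.7500]
BᵀPA = [182.2500 1.5000; -54.7500 -0.5000]
K = S⁻¹·BᵀPA = [0.3367 -0.0204; -0.3834 -0.0807]
A−BK = [-1.6064 -1.9806; -3.2303 -3.9990]
AᵀP(A−BK) = [0.8899 0.8032; 0.8032 0.9903]
P' = Q + AᵀP(A−BK) = [4.1399 1.8032; 1.8032 1.9903]
tr(P') = 6.1302

0.3367 -0.0204 -0.3834 -0.0807


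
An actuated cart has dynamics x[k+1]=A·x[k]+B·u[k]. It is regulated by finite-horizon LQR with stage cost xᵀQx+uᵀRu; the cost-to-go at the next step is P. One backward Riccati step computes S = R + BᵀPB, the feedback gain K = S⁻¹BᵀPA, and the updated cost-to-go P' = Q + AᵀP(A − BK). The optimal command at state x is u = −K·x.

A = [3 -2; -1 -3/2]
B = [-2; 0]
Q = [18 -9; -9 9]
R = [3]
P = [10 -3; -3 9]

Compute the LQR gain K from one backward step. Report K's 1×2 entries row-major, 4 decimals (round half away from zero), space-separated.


-1.5349 0.7209

BᵀP = [-20.0000 6.0000]
S = R + BᵀPB = [3] + [40.0000] = [43.0000]
BᵀPA = [-66.0000 31.0000]
K = S⁻¹·BᵀPA = [-1.5349 0.7209]
A−BK = [-0.0698 -0.5581; -1.0000 -1.5000]
AᵀP(A−BK) = [15.6977 8.5814; 8.5814 19.9012]
P' = Q + AᵀP(A−BK) = [33.6977 -0.4186; -0.4186 28.9012]
tr(P') = 62.5988


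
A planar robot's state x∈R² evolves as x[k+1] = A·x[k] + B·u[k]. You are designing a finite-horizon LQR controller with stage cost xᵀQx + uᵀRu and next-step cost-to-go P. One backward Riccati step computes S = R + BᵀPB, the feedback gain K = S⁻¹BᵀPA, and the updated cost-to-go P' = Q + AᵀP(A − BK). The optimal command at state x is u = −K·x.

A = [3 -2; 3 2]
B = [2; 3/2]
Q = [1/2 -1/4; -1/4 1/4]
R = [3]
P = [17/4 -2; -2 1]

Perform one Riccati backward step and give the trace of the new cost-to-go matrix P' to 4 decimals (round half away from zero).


BᵀP = [5.5000 -2.5000]
S = R + BᵀPB = [3] + [7.2500] = [10.2500]
BᵀPA = [9.0000 -16.0000]
K = S⁻¹·BᵀPA = [0.8780 -1.5610]
A−BK = [1.2439 1.1220; 1.6829 4.3415]
AᵀP(A−BK) = [3.3476 -5.4512; -5.4512 12.0244]
P' = Q + AᵀP(A−BK) = [3.8476 -5.7012; -5.7012 12.2744]
tr(P') = 16.1220

16.1220


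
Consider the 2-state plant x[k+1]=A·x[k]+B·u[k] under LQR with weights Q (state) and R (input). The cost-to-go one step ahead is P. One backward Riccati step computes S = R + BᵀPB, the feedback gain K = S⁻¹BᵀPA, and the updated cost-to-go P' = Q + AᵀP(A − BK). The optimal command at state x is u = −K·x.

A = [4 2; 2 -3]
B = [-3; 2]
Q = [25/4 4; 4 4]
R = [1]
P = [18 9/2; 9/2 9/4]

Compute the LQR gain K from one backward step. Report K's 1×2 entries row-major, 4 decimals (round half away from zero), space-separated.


-1.6780 -0.5339

BᵀP = [-45.0000 -9.0000]
S = R + BᵀPB = [1] + [117.0000] = [118.0000]
BᵀPA = [-198.0000 -63.0000]
K = S⁻¹·BᵀPA = [-1.6780 -0.5339]
A−BK = [-1.0339 0.3983; 5.3559 -1.9322]
AᵀP(A−BK) = [36.7627 -11.2119; -11.2119 4.6144]
P' = Q + AᵀP(A−BK) = [43.0127 -7.2119; -7.2119 8.6144]
tr(P') = 51.6271
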